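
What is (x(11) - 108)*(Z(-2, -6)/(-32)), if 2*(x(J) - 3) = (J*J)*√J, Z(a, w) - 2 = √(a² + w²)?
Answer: (1 + √10)*(210 - 121*√11)/32 ≈ -24.884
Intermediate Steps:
Z(a, w) = 2 + √(a² + w²)
x(J) = 3 + J^(5/2)/2 (x(J) = 3 + ((J*J)*√J)/2 = 3 + (J²*√J)/2 = 3 + J^(5/2)/2)
(x(11) - 108)*(Z(-2, -6)/(-32)) = ((3 + 11^(5/2)/2) - 108)*((2 + √((-2)² + (-6)²))/(-32)) = ((3 + (121*√11)/2) - 108)*((2 + √(4 + 36))*(-1/32)) = ((3 + 121*√11/2) - 108)*((2 + √40)*(-1/32)) = (-105 + 121*√11/2)*((2 + 2*√10)*(-1/32)) = (-105 + 121*√11/2)*(-1/16 - √10/16)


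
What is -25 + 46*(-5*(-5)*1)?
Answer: 1125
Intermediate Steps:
-25 + 46*(-5*(-5)*1) = -25 + 46*(25*1) = -25 + 46*25 = -25 + 1150 = 1125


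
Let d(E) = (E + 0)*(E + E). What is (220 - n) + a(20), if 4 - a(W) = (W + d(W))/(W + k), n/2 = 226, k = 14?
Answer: -4286/17 ≈ -252.12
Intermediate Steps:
d(E) = 2*E² (d(E) = E*(2*E) = 2*E²)
n = 452 (n = 2*226 = 452)
a(W) = 4 - (W + 2*W²)/(14 + W) (a(W) = 4 - (W + 2*W²)/(W + 14) = 4 - (W + 2*W²)/(14 + W))
(220 - n) + a(20) = (220 - 1*452) + (56 - 2*20² + 3*20)/(14 + 20) = (220 - 452) + (56 - 2*400 + 60)/34 = -232 + (56 - 800 + 60)/34 = -232 + (1/34)*(-684) = -232 - 342/17 = -4286/17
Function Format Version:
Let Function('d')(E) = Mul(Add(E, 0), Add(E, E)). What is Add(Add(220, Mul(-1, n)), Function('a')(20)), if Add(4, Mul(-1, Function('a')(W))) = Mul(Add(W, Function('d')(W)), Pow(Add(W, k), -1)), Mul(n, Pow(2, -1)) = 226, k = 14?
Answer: Rational(-4286, 17) ≈ -252.12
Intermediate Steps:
Function('d')(E) = Mul(2, Pow(E, 2)) (Function('d')(E) = Mul(E, Mul(2, E)) = Mul(2, Pow(E, 2)))
n = 452 (n = Mul(2, 226) = 452)
Function('a')(W) = Add(4, Mul(-1, Pow(Add(14, W), -1), Add(W, Mul(2, Pow(W, 2))))) (Function('a')(W) = Add(4, Mul(-1, Mul(Add(W, Mul(2, Pow(W, 2))), Pow(Add(W, 14), -1)))) = Add(4, Mul(-1, Mul(Add(W, Mul(2, Pow(W, 2))), Pow(Add(14, W), -1)))) = Add(4, Mul(-1, Mul(Pow(Add(14, W), -1), Add(W, Mul(2, Pow(W, 2)))))) = Add(4, Mul(-1, Pow(Add(14, W), -1), Add(W, Mul(2, Pow(W, 2))))))
Add(Add(220, Mul(-1, n)), Function('a')(20)) = Add(Add(220, Mul(-1, 452)), Mul(Pow(Add(14, 20), -1), Add(56, Mul(-2, Pow(20, 2)), Mul(3, 20)))) = Add(Add(220, -452), Mul(Pow(34, -1), Add(56, Mul(-2, 400), 60))) = Add(-232, Mul(Rational(1, 34), Add(56, -800, 60))) = Add(-232, Mul(Rational(1, 34), -684)) = Add(-232, Rational(-342, 17)) = Rational(-4286, 17)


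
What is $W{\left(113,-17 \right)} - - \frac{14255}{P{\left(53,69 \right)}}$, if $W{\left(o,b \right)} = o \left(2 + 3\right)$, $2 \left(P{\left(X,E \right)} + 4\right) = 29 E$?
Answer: $\frac{1154555}{1993} \approx 579.3$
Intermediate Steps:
$P{\left(X,E \right)} = -4 + \frac{29 E}{2}$
$W{\left(o,b \right)} = 5 o$ ($W{\left(o,b \right)} = o 5 = 5 o$)
$W{\left(113,-17 \right)} - - \frac{14255}{P{\left(53,69 \right)}} = 5 \cdot 113 - - \frac{14255}{-4 + \frac{29}{2} \cdot 69} = 565 - - \frac{14255}{-4 + \frac{2001}{2}} = 565 - - \frac{14255}{\frac{1993}{2}} = 565 - \left(-14255\right) \frac{2}{1993} = 565 - - \frac{28510}{1993} = 565 + \frac{28510}{1993} = \frac{1154555}{1993}$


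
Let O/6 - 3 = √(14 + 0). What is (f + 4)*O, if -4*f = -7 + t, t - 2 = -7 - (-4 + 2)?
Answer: 117 + 39*√14 ≈ 262.92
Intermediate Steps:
t = -3 (t = 2 + (-7 - (-4 + 2)) = 2 + (-7 - 1*(-2)) = 2 + (-7 + 2) = 2 - 5 = -3)
O = 18 + 6*√14 (O = 18 + 6*√(14 + 0) = 18 + 6*√14 ≈ 40.450)
f = 5/2 (f = -(-7 - 3)/4 = -¼*(-10) = 5/2 ≈ 2.5000)
(f + 4)*O = (5/2 + 4)*(18 + 6*√14) = 13*(18 + 6*√14)/2 = 117 + 39*√14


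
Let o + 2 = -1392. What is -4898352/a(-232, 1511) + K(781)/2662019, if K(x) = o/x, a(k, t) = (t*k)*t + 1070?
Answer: 5091557940142270/550615237075055339 ≈ 0.0092470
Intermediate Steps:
o = -1394 (o = -2 - 1392 = -1394)
a(k, t) = 1070 + k*t² (a(k, t) = (k*t)*t + 1070 = k*t² + 1070 = 1070 + k*t²)
K(x) = -1394/x
-4898352/a(-232, 1511) + K(781)/2662019 = -4898352/(1070 - 232*1511²) - 1394/781/2662019 = -4898352/(1070 - 232*2283121) - 1394*1/781*(1/2662019) = -4898352/(1070 - 529684072) - 1394/781*1/2662019 = -4898352/(-529683002) - 1394/2079036839 = -4898352*(-1/529683002) - 1394/2079036839 = 2449176/264841501 - 1394/2079036839 = 5091557940142270/550615237075055339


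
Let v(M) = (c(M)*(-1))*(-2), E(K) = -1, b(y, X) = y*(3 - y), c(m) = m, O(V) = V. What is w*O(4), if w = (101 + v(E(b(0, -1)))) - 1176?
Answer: -4308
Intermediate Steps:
v(M) = 2*M (v(M) = (M*(-1))*(-2) = -M*(-2) = 2*M)
w = -1077 (w = (101 + 2*(-1)) - 1176 = (101 - 2) - 1176 = 99 - 1176 = -1077)
w*O(4) = -1077*4 = -4308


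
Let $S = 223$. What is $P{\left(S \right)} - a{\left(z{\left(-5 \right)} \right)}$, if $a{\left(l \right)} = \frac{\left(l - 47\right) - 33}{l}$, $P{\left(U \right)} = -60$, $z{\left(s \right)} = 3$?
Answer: $- \frac{103}{3} \approx -34.333$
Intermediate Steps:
$a{\left(l \right)} = \frac{-80 + l}{l}$ ($a{\left(l \right)} = \frac{\left(-47 + l\right) - 33}{l} = \frac{-80 + l}{l}$)
$P{\left(S \right)} - a{\left(z{\left(-5 \right)} \right)} = -60 - \frac{-80 + 3}{3} = -60 - \frac{1}{3} \left(-77\right) = -60 - - \frac{77}{3} = -60 + \frac{77}{3} = - \frac{103}{3}$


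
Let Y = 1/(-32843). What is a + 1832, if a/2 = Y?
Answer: 60168374/32843 ≈ 1832.0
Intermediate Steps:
Y = -1/32843 ≈ -3.0448e-5
a = -2/32843 (a = 2*(-1/32843) = -2/32843 ≈ -6.0896e-5)
a + 1832 = -2/32843 + 1832 = 60168374/32843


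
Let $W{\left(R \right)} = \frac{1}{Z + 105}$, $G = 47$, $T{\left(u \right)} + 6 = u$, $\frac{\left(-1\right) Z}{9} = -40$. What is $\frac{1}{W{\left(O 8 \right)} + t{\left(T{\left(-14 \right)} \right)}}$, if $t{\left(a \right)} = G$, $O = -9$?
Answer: $\frac{465}{21856} \approx 0.021276$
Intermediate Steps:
$Z = 360$ ($Z = \left(-9\right) \left(-40\right) = 360$)
$T{\left(u \right)} = -6 + u$
$t{\left(a \right)} = 47$
$W{\left(R \right)} = \frac{1}{465}$ ($W{\left(R \right)} = \frac{1}{360 + 105} = \frac{1}{465}$)
$\frac{1}{W{\left(O 8 \right)} + t{\left(T{\left(-14 \right)} \right)}} = \frac{1}{\frac{1}{465} + 47} = \frac{1}{\frac{21856}{465}} = \frac{465}{21856}$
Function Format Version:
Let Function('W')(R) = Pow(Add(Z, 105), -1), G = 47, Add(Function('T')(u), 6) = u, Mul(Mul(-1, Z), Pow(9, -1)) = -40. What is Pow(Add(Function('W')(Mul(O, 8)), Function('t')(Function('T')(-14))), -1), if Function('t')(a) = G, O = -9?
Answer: Rational(465, 21856) ≈ 0.021276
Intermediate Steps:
Z = 360 (Z = Mul(-9, -40) = 360)
Function('T')(u) = Add(-6, u)
Function('t')(a) = 47
Function('W')(R) = Rational(1, 465) (Function('W')(R) = Pow(Add(360, 105), -1) = Pow(465, -1) = Rational(1, 465))
Pow(Add(Function('W')(Mul(O, 8)), Function('t')(Function('T')(-14))), -1) = Pow(Add(Rational(1, 465), 47), -1) = Pow(Rational(21856, 465), -1) = Rational(465, 21856)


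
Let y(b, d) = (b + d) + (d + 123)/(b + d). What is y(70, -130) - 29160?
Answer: -1753193/60 ≈ -29220.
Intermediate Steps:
y(b, d) = b + d + (123 + d)/(b + d) (y(b, d) = (b + d) + (123 + d)/(b + d) = b + d + (123 + d)/(b + d))
y(70, -130) - 29160 = (123 - 130 + 70² + (-130)² + 2*70*(-130))/(70 - 130) - 29160 = (123 - 130 + 4900 + 16900 - 18200)/(-60) - 29160 = -1/60*3593 - 29160 = -3593/60 - 29160 = -1753193/60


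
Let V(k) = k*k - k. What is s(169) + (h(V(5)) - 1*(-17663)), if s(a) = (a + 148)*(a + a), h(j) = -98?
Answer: 124711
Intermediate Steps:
V(k) = k² - k
s(a) = 2*a*(148 + a) (s(a) = (148 + a)*(2*a) = 2*a*(148 + a))
s(169) + (h(V(5)) - 1*(-17663)) = 2*169*(148 + 169) + (-98 - 1*(-17663)) = 2*169*317 + (-98 + 17663) = 107146 + 17565 = 124711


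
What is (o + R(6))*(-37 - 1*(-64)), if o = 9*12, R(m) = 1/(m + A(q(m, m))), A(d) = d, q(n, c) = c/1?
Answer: 11673/4 ≈ 2918.3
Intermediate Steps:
q(n, c) = c (q(n, c) = c*1 = c)
R(m) = 1/(2*m) (R(m) = 1/(m + m) = 1/(2*m))
o = 108
(o + R(6))*(-37 - 1*(-64)) = (108 + (½)/6)*(-37 - 1*(-64)) = (108 + (½)*(⅙))*(-37 + 64) = (108 + 1/12)*27 = (1297/12)*27 = 11673/4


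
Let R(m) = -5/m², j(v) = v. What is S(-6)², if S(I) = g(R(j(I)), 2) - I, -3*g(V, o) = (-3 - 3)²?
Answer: 36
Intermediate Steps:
R(m) = -5/m²
g(V, o) = -12 (g(V, o) = -(-3 - 3)²/3 = -⅓*(-6)² = -⅓*36 = -12)
S(I) = -12 - I
S(-6)² = (-12 - 1*(-6))² = (-12 + 6)² = (-6)² = 36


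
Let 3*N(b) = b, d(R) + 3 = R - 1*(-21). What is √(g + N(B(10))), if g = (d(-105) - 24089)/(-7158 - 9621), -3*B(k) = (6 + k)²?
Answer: 4*I*√475153315/16779 ≈ 5.1965*I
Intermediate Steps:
d(R) = 18 + R (d(R) = -3 + (R - 1*(-21)) = -3 + (R + 21) = -3 + (21 + R) = 18 + R)
B(k) = -(6 + k)²/3
N(b) = b/3
g = 24176/16779 (g = ((18 - 105) - 24089)/(-7158 - 9621) = (-87 - 24089)/(-16779) = -24176*(-1/16779) = 24176/16779 ≈ 1.4408)
√(g + N(B(10))) = √(24176/16779 + (-(6 + 10)²/3)/3) = √(24176/16779 + (-⅓*16²)/3) = √(24176/16779 + (-⅓*256)/3) = √(24176/16779 + (⅓)*(-256/3)) = √(24176/16779 - 256/9) = √(-1359280/50337) = 4*I*√475153315/16779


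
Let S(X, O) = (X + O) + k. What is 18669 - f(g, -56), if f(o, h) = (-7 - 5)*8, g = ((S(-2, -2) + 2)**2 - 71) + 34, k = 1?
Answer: 18765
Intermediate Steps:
S(X, O) = 1 + O + X (S(X, O) = (X + O) + 1 = (O + X) + 1 = 1 + O + X)
g = -36 (g = (((1 - 2 - 2) + 2)**2 - 71) + 34 = ((-3 + 2)**2 - 71) + 34 = ((-1)**2 - 71) + 34 = (1 - 71) + 34 = -70 + 34 = -36)
f(o, h) = -96 (f(o, h) = -12*8 = -96)
18669 - f(g, -56) = 18669 - 1*(-96) = 18669 + 96 = 18765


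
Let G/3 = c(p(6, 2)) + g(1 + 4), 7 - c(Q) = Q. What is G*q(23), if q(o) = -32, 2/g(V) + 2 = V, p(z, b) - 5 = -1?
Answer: -352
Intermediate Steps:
p(z, b) = 4 (p(z, b) = 5 - 1 = 4)
c(Q) = 7 - Q
g(V) = 2/(-2 + V)
G = 11 (G = 3*((7 - 1*4) + 2/(-2 + (1 + 4))) = 3*((7 - 4) + 2/(-2 + 5)) = 3*(3 + 2/3) = 3*(3 + 2*(⅓)) = 3*(3 + ⅔) = 3*(11/3) = 11)
G*q(23) = 11*(-32) = -352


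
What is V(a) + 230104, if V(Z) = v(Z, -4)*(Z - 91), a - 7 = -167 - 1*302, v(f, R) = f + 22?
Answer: 473424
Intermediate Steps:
v(f, R) = 22 + f
a = -462 (a = 7 + (-167 - 1*302) = 7 + (-167 - 302) = 7 - 469 = -462)
V(Z) = (-91 + Z)*(22 + Z) (V(Z) = (22 + Z)*(Z - 91) = (22 + Z)*(-91 + Z) = (-91 + Z)*(22 + Z))
V(a) + 230104 = (-91 - 462)*(22 - 462) + 230104 = -553*(-440) + 230104 = 243320 + 230104 = 473424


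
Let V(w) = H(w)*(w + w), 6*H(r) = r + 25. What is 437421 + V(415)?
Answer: 1494863/3 ≈ 4.9829e+5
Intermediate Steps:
H(r) = 25/6 + r/6 (H(r) = (r + 25)/6 = (25 + r)/6 = 25/6 + r/6)
V(w) = 2*w*(25/6 + w/6) (V(w) = (25/6 + w/6)*(w + w) = (25/6 + w/6)*(2*w) = 2*w*(25/6 + w/6))
437421 + V(415) = 437421 + (1/3)*415*(25 + 415) = 437421 + (1/3)*415*440 = 437421 + 182600/3 = 1494863/3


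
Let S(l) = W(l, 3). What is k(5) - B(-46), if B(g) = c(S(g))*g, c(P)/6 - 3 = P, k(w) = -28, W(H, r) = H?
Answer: -11896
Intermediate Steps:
S(l) = l
c(P) = 18 + 6*P
B(g) = g*(18 + 6*g) (B(g) = (18 + 6*g)*g = g*(18 + 6*g))
k(5) - B(-46) = -28 - 6*(-46)*(3 - 46) = -28 - 6*(-46)*(-43) = -28 - 1*11868 = -28 - 11868 = -11896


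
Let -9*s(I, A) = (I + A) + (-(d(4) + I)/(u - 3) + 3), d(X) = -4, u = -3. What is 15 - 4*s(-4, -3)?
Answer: 341/27 ≈ 12.630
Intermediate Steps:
s(I, A) = -7/27 - 7*I/54 - A/9 (s(I, A) = -((I + A) + (-(-4 + I)/(-3 - 3) + 3))/9 = -((A + I) + (-(-4 + I)/(-6) + 3))/9 = -((A + I) + (-(-4 + I)*(-1)/6 + 3))/9 = -((A + I) + (-(⅔ - I/6) + 3))/9 = -((A + I) + ((-⅔ + I/6) + 3))/9 = -((A + I) + (7/3 + I/6))/9 = -(7/3 + A + 7*I/6)/9 = -7/27 - 7*I/54 - A/9)
15 - 4*s(-4, -3) = 15 - 4*(-7/27 - 7/54*(-4) - ⅑*(-3)) = 15 - 4*(-7/27 + 14/27 + ⅓) = 15 - 4*16/27 = 15 - 64/27 = 341/27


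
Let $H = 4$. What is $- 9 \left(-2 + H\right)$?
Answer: $-18$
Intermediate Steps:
$- 9 \left(-2 + H\right) = - 9 \left(-2 + 4\right) = \left(-9\right) 2 = -18$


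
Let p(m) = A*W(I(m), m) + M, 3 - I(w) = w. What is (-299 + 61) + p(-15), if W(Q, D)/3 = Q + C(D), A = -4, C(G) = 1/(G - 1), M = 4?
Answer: -1797/4 ≈ -449.25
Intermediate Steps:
C(G) = 1/(-1 + G)
I(w) = 3 - w
W(Q, D) = 3*Q + 3/(-1 + D) (W(Q, D) = 3*(Q + 1/(-1 + D)) = 3*Q + 3/(-1 + D))
p(m) = 4 - 12*(1 + (-1 + m)*(3 - m))/(-1 + m) (p(m) = -12*(1 + (3 - m)*(-1 + m))/(-1 + m) + 4 = -12*(1 + (-1 + m)*(3 - m))/(-1 + m) + 4 = 4 - 12*(1 + (-1 + m)*(3 - m))/(-1 + m))
(-299 + 61) + p(-15) = (-299 + 61) + 4*(5 - 11*(-15) + 3*(-15)²)/(-1 - 15) = -238 + 4*(5 + 165 + 3*225)/(-16) = -238 + 4*(-1/16)*(5 + 165 + 675) = -238 + 4*(-1/16)*845 = -238 - 845/4 = -1797/4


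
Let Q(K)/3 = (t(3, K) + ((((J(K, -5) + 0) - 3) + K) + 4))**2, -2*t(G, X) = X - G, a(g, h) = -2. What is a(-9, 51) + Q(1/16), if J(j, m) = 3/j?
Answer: 7842019/1024 ≈ 7658.2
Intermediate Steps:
t(G, X) = G/2 - X/2 (t(G, X) = -(X - G)/2 = G/2 - X/2)
Q(K) = 3*(5/2 + K/2 + 3/K)**2 (Q(K) = 3*(((1/2)*3 - K/2) + ((((3/K + 0) - 3) + K) + 4))**2 = 3*((3/2 - K/2) + (((3/K - 3) + K) + 4))**2 = 3*((3/2 - K/2) + (((-3 + 3/K) + K) + 4))**2 = 3*((3/2 - K/2) + ((-3 + K + 3/K) + 4))**2 = 3*((3/2 - K/2) + (1 + K + 3/K))**2 = 3*(5/2 + K/2 + 3/K)**2)
a(-9, 51) + Q(1/16) = -2 + 3*(6 + (5 + 1/16)/16)**2/(4*(1/16)**2) = -2 + 3*(6 + (5 + 1/16)/16)**2/(4*16**(-2)) = -2 + (3/4)*256*(6 + (1/16)*(81/16))**2 = -2 + (3/4)*256*(6 + 81/256)**2 = -2 + (3/4)*256*(1617/256)**2 = -2 + (3/4)*256*(2614689/65536) = -2 + 7844067/1024 = 7842019/1024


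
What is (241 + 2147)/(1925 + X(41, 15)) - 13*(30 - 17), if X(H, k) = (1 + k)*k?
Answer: -363497/2165 ≈ -167.90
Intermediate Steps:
X(H, k) = k*(1 + k)
(241 + 2147)/(1925 + X(41, 15)) - 13*(30 - 17) = (241 + 2147)/(1925 + 15*(1 + 15)) - 13*(30 - 17) = 2388/(1925 + 15*16) - 13*13 = 2388/(1925 + 240) - 169 = 2388/2165 - 169 = -363497/2165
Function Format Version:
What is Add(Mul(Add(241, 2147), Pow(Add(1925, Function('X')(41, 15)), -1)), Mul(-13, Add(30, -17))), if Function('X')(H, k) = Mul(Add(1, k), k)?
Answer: Rational(-363497, 2165) ≈ -167.90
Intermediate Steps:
Function('X')(H, k) = Mul(k, Add(1, k))
Add(Mul(Add(241, 2147), Pow(Add(1925, Function('X')(41, 15)), -1)), Mul(-13, Add(30, -17))) = Add(Mul(Add(241, 2147), Pow(Add(1925, Mul(15, Add(1, 15))), -1)), Mul(-13, Add(30, -17))) = Add(Mul(2388, Pow(Add(1925, Mul(15, 16)), -1)), Mul(-13, 13)) = Add(Mul(2388, Pow(Add(1925, 240), -1)), -169) = Add(Mul(2388, Pow(2165, -1)), -169) = Add(Mul(2388, Rational(1, 2165)), -169) = Add(Rational(2388, 2165), -169) = Rational(-363497, 2165)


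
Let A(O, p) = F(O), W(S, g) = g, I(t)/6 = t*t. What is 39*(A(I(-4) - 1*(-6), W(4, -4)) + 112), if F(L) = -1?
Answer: 4329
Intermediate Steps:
I(t) = 6*t² (I(t) = 6*(t*t) = 6*t²)
A(O, p) = -1
39*(A(I(-4) - 1*(-6), W(4, -4)) + 112) = 39*(-1 + 112) = 39*111 = 4329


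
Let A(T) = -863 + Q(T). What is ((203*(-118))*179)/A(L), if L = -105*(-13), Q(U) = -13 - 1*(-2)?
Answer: 2143883/437 ≈ 4905.9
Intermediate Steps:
Q(U) = -11 (Q(U) = -13 + 2 = -11)
L = 1365
A(T) = -874 (A(T) = -863 - 11 = -874)
((203*(-118))*179)/A(L) = ((203*(-118))*179)/(-874) = -23954*179*(-1/874) = -4287766*(-1/874) = 2143883/437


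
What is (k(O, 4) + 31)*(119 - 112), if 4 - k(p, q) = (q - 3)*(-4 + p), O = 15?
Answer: 168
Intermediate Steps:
k(p, q) = 4 - (-4 + p)*(-3 + q) (k(p, q) = 4 - (q - 3)*(-4 + p) = 4 - (-3 + q)*(-4 + p) = 4 - (-4 + p)*(-3 + q))
(k(O, 4) + 31)*(119 - 112) = ((-8 + 3*15 + 4*4 - 1*15*4) + 31)*(119 - 112) = ((-8 + 45 + 16 - 60) + 31)*7 = (-7 + 31)*7 = 24*7 = 168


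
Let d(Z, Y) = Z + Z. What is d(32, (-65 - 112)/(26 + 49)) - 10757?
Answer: -10693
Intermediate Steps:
d(Z, Y) = 2*Z
d(32, (-65 - 112)/(26 + 49)) - 10757 = 2*32 - 10757 = 64 - 10757 = -10693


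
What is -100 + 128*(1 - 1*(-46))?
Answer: 5916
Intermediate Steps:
-100 + 128*(1 - 1*(-46)) = -100 + 128*(1 + 46) = -100 + 128*47 = -100 + 6016 = 5916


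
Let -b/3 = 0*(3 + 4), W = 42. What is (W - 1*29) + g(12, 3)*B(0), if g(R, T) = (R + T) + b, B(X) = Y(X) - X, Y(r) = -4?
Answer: -47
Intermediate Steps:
b = 0 (b = -0*(3 + 4) = -0*7 = -3*0 = 0)
B(X) = -4 - X
g(R, T) = R + T (g(R, T) = (R + T) + 0 = R + T)
(W - 1*29) + g(12, 3)*B(0) = (42 - 1*29) + (12 + 3)*(-4 - 1*0) = (42 - 29) + 15*(-4 + 0) = 13 + 15*(-4) = 13 - 60 = -47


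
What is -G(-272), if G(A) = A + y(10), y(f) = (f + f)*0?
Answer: 272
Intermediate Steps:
y(f) = 0 (y(f) = (2*f)*0 = 0)
G(A) = A (G(A) = A + 0 = A)
-G(-272) = -1*(-272) = 272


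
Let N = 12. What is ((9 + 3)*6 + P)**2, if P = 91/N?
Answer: 912025/144 ≈ 6333.5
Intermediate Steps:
P = 91/12 ≈ 7.5833
((9 + 3)*6 + P)**2 = ((9 + 3)*6 + 91/12)**2 = (12*6 + 91/12)**2 = (72 + 91/12)**2 = (955/12)**2 = 912025/144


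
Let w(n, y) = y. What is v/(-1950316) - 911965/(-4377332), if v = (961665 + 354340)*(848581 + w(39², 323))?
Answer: -1222546698181434425/2134295159228 ≈ -5.7281e+5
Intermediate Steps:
v = 1117161908520 (v = (961665 + 354340)*(848581 + 323) = 1316005*848904 = 1117161908520)
v/(-1950316) - 911965/(-4377332) = 1117161908520/(-1950316) - 911965/(-4377332) = 1117161908520*(-1/1950316) - 911965*(-1/4377332) = -279290477130/487579 + 911965/4377332 = -1222546698181434425/2134295159228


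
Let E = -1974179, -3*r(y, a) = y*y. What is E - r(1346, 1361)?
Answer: -4110821/3 ≈ -1.3703e+6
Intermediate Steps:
r(y, a) = -y²/3 (r(y, a) = -y*y/3 = -y²/3)
E - r(1346, 1361) = -1974179 - (-1)*1346²/3 = -1974179 - (-1)*1811716/3 = -1974179 - 1*(-1811716/3) = -1974179 + 1811716/3 = -4110821/3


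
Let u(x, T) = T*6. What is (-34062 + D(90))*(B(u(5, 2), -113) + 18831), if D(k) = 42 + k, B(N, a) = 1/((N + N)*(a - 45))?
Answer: -403807438905/632 ≈ -6.3894e+8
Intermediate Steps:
u(x, T) = 6*T
B(N, a) = 1/(2*N*(-45 + a)) (B(N, a) = 1/((2*N)*(-45 + a)) = 1/(2*N*(-45 + a)))
(-34062 + D(90))*(B(u(5, 2), -113) + 18831) = (-34062 + (42 + 90))*(1/(2*((6*2))*(-45 - 113)) + 18831) = (-34062 + 132)*((1/2)/(12*(-158)) + 18831) = -33930*((1/2)*(1/12)*(-1/158) + 18831) = -33930*(-1/3792 + 18831) = -33930*71407151/3792 = -403807438905/632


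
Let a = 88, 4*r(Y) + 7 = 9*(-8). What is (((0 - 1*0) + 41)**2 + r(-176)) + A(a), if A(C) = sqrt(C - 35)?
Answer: 6645/4 + sqrt(53) ≈ 1668.5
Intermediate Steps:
r(Y) = -79/4 (r(Y) = -7/4 + (9*(-8))/4 = -7/4 + (1/4)*(-72) = -7/4 - 18 = -79/4)
A(C) = sqrt(-35 + C)
(((0 - 1*0) + 41)**2 + r(-176)) + A(a) = (((0 - 1*0) + 41)**2 - 79/4) + sqrt(-35 + 88) = (((0 + 0) + 41)**2 - 79/4) + sqrt(53) = ((0 + 41)**2 - 79/4) + sqrt(53) = (41**2 - 79/4) + sqrt(53) = (1681 - 79/4) + sqrt(53) = 6645/4 + sqrt(53)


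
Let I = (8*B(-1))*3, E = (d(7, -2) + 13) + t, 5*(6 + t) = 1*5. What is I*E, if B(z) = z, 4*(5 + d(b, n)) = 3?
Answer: -90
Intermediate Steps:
d(b, n) = -17/4 (d(b, n) = -5 + (¼)*3 = -5 + ¾ = -17/4)
t = -5 (t = -6 + (1*5)/5 = -6 + (⅕)*5 = -6 + 1 = -5)
E = 15/4 (E = (-17/4 + 13) - 5 = 35/4 - 5 = 15/4 ≈ 3.7500)
I = -24 (I = (8*(-1))*3 = -8*3 = -24)
I*E = -24*15/4 = -90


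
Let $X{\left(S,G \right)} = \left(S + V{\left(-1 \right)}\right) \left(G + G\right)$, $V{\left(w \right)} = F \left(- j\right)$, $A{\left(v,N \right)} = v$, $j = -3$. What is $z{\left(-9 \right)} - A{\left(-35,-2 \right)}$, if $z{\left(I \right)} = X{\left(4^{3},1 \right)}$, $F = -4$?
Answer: $139$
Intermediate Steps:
$V{\left(w \right)} = -12$ ($V{\left(w \right)} = - 4 \left(\left(-1\right) \left(-3\right)\right) = \left(-4\right) 3 = -12$)
$X{\left(S,G \right)} = 2 G \left(-12 + S\right)$ ($X{\left(S,G \right)} = \left(S - 12\right) \left(G + G\right) = \left(-12 + S\right) 2 G = 2 G \left(-12 + S\right)$)
$z{\left(I \right)} = 104$ ($z{\left(I \right)} = 2 \cdot 1 \left(-12 + 4^{3}\right) = 2 \cdot 1 \left(-12 + 64\right) = 2 \cdot 1 \cdot 52 = 104$)
$z{\left(-9 \right)} - A{\left(-35,-2 \right)} = 104 - -35 = 104 + 35 = 139$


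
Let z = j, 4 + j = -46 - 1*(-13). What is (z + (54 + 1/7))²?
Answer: 14400/49 ≈ 293.88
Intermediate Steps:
j = -37 (j = -4 + (-46 - 1*(-13)) = -4 + (-46 + 13) = -4 - 33 = -37)
z = -37
(z + (54 + 1/7))² = (-37 + (54 + 1/7))² = (-37 + (54 + ⅐))² = (-37 + 379/7)² = (120/7)² = 14400/49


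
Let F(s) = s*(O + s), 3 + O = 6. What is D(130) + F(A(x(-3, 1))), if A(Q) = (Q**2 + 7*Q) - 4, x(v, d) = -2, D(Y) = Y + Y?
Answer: 414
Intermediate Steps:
O = 3 (O = -3 + 6 = 3)
D(Y) = 2*Y
A(Q) = -4 + Q**2 + 7*Q
F(s) = s*(3 + s)
D(130) + F(A(x(-3, 1))) = 2*130 + (-4 + (-2)**2 + 7*(-2))*(3 + (-4 + (-2)**2 + 7*(-2))) = 260 + (-4 + 4 - 14)*(3 + (-4 + 4 - 14)) = 260 - 14*(3 - 14) = 260 - 14*(-11) = 260 + 154 = 414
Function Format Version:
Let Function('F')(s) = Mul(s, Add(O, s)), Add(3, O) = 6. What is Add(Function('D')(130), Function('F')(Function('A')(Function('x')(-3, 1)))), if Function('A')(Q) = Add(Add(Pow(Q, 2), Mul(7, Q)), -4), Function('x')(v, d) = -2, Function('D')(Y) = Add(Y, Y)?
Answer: 414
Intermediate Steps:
O = 3 (O = Add(-3, 6) = 3)
Function('D')(Y) = Mul(2, Y)
Function('A')(Q) = Add(-4, Pow(Q, 2), Mul(7, Q))
Function('F')(s) = Mul(s, Add(3, s))
Add(Function('D')(130), Function('F')(Function('A')(Function('x')(-3, 1)))) = Add(Mul(2, 130), Mul(Add(-4, Pow(-2, 2), Mul(7, -2)), Add(3, Add(-4, Pow(-2, 2), Mul(7, -2))))) = Add(260, Mul(Add(-4, 4, -14), Add(3, Add(-4, 4, -14)))) = Add(260, Mul(-14, Add(3, -14))) = Add(260, Mul(-14, -11)) = Add(260, 154) = 414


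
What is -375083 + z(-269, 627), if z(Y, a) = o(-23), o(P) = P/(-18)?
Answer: -6751471/18 ≈ -3.7508e+5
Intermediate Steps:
o(P) = -P/18 (o(P) = P*(-1/18) = -P/18)
z(Y, a) = 23/18 (z(Y, a) = -1/18*(-23) = 23/18)
-375083 + z(-269, 627) = -375083 + 23/18 = -6751471/18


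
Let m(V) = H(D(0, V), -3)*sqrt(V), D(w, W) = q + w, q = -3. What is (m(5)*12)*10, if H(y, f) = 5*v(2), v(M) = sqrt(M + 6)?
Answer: 1200*sqrt(10) ≈ 3794.7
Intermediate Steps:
v(M) = sqrt(6 + M)
D(w, W) = -3 + w
H(y, f) = 10*sqrt(2) (H(y, f) = 5*sqrt(6 + 2) = 5*sqrt(8) = 5*(2*sqrt(2)) = 10*sqrt(2))
m(V) = 10*sqrt(2)*sqrt(V) (m(V) = (10*sqrt(2))*sqrt(V) = 10*sqrt(2)*sqrt(V))
(m(5)*12)*10 = ((10*sqrt(2)*sqrt(5))*12)*10 = ((10*sqrt(10))*12)*10 = (120*sqrt(10))*10 = 1200*sqrt(10)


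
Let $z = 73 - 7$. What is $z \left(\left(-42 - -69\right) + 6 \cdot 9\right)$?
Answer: $5346$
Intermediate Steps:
$z = 66$
$z \left(\left(-42 - -69\right) + 6 \cdot 9\right) = 66 \left(\left(-42 - -69\right) + 6 \cdot 9\right) = 66 \left(\left(-42 + 69\right) + 54\right) = 66 \left(27 + 54\right) = 66 \cdot 81 = 5346$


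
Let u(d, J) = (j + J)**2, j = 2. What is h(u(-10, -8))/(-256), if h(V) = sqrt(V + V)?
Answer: -3*sqrt(2)/128 ≈ -0.033146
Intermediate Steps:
u(d, J) = (2 + J)**2
h(V) = sqrt(2)*sqrt(V) (h(V) = sqrt(2*V) = sqrt(2)*sqrt(V))
h(u(-10, -8))/(-256) = (sqrt(2)*sqrt((2 - 8)**2))/(-256) = (sqrt(2)*sqrt((-6)**2))*(-1/256) = (sqrt(2)*sqrt(36))*(-1/256) = (sqrt(2)*6)*(-1/256) = (6*sqrt(2))*(-1/256) = -3*sqrt(2)/128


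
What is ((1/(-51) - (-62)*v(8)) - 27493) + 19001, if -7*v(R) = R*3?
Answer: -3107539/357 ≈ -8704.6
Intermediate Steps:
v(R) = -3*R/7 (v(R) = -R*3/7 = -3*R/7)
((1/(-51) - (-62)*v(8)) - 27493) + 19001 = ((1/(-51) - (-62)*(-3/7*8)) - 27493) + 19001 = ((-1/51 - (-62)*(-24)/7) - 27493) + 19001 = ((-1/51 - 62*24/7) - 27493) + 19001 = ((-1/51 - 1488/7) - 27493) + 19001 = (-75895/357 - 27493) + 19001 = -9890896/357 + 19001 = -3107539/357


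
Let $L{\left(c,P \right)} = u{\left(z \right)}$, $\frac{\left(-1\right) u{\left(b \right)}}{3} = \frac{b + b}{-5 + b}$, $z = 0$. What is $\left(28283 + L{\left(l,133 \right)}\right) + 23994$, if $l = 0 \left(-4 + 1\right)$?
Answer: $52277$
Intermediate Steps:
$l = 0$ ($l = 0 \left(-3\right) = 0$)
$u{\left(b \right)} = - \frac{6 b}{-5 + b}$ ($u{\left(b \right)} = - 3 \frac{b + b}{-5 + b} = - 3 \frac{2 b}{-5 + b} = - \frac{6 b}{-5 + b}$)
$L{\left(c,P \right)} = 0$ ($L{\left(c,P \right)} = \left(-6\right) 0 \frac{1}{-5 + 0} = \left(-6\right) 0 \frac{1}{-5} = \left(-6\right) 0 \left(- \frac{1}{5}\right) = 0$)
$\left(28283 + L{\left(l,133 \right)}\right) + 23994 = \left(28283 + 0\right) + 23994 = 28283 + 23994 = 52277$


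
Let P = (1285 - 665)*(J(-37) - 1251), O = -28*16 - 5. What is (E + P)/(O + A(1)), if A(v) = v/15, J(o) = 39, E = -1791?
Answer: 262755/158 ≈ 1663.0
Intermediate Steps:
A(v) = v/15 (A(v) = v*(1/15) = v/15)
O = -453 (O = -448 - 5 = -453)
P = -751440 (P = (1285 - 665)*(39 - 1251) = 620*(-1212) = -751440)
(E + P)/(O + A(1)) = (-1791 - 751440)/(-453 + (1/15)*1) = -753231/(-453 + 1/15) = -753231/(-6794/15) = -753231*(-15/6794) = 262755/158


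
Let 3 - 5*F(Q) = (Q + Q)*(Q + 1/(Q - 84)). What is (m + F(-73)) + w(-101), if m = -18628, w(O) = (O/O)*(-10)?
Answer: -16303811/785 ≈ -20769.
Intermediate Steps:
w(O) = -10 (w(O) = 1*(-10) = -10)
F(Q) = 3/5 - 2*Q*(Q + 1/(-84 + Q))/5 (F(Q) = 3/5 - (Q + Q)*(Q + 1/(Q - 84))/5 = 3/5 - 2*Q*(Q + 1/(-84 + Q))/5)
(m + F(-73)) + w(-101) = (-18628 + (-252 - 73 - 2*(-73)**3 + 168*(-73)**2)/(5*(-84 - 73))) - 10 = (-18628 + (1/5)*(-252 - 73 - 2*(-389017) + 168*5329)/(-157)) - 10 = (-18628 + (1/5)*(-1/157)*(-252 - 73 + 778034 + 895272)) - 10 = (-18628 + (1/5)*(-1/157)*1672981) - 10 = (-18628 - 1672981/785) - 10 = -16295961/785 - 10 = -16303811/785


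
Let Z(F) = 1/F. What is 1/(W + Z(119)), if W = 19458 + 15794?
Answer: 119/4194989 ≈ 2.8367e-5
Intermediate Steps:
W = 35252
1/(W + Z(119)) = 1/(35252 + 1/119) = 1/(4194989/119) = 119/4194989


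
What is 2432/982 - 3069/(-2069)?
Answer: 4022783/1015879 ≈ 3.9599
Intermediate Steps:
2432/982 - 3069/(-2069) = 2432*(1/982) - 3069*(-1/2069) = 1216/491 + 3069/2069 = 4022783/1015879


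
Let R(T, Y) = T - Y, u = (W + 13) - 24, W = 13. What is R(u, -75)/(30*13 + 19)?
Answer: 77/409 ≈ 0.18826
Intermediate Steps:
u = 2 (u = (13 + 13) - 24 = 26 - 24 = 2)
R(u, -75)/(30*13 + 19) = (2 - 1*(-75))/(30*13 + 19) = (2 + 75)/(390 + 19) = 77/409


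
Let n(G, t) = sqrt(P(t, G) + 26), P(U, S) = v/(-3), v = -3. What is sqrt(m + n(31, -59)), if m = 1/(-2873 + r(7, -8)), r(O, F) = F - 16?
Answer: sqrt(-2897 + 25177827*sqrt(3))/2897 ≈ 2.2794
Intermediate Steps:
P(U, S) = 1 (P(U, S) = -3/(-3) = -3*(-1/3) = 1)
r(O, F) = -16 + F
n(G, t) = 3*sqrt(3) (n(G, t) = sqrt(1 + 26) = sqrt(27) = 3*sqrt(3))
m = -1/2897 (m = 1/(-2873 + (-16 - 8)) = 1/(-2873 - 24) = 1/(-2897) = -1/2897 ≈ -0.00034518)
sqrt(m + n(31, -59)) = sqrt(-1/2897 + 3*sqrt(3))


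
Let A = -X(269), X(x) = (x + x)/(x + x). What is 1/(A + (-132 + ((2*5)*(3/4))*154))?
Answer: 1/1022 ≈ 0.00097847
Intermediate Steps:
X(x) = 1 (X(x) = (2*x)/((2*x)) = (2*x)*(1/(2*x)) = 1)
A = -1 (A = -1*1 = -1)
1/(A + (-132 + ((2*5)*(3/4))*154)) = 1/(-1 + (-132 + ((2*5)*(3/4))*154)) = 1/(-1 + (-132 + (10*(3*(1/4)))*154)) = 1/(-1 + (-132 + (10*(3/4))*154)) = 1/(-1 + (-132 + (15/2)*154)) = 1/(-1 + (-132 + 1155)) = 1/(-1 + 1023) = 1/1022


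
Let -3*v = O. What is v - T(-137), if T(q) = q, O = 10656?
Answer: -3415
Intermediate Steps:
v = -3552 (v = -1/3*10656 = -3552)
v - T(-137) = -3552 - 1*(-137) = -3552 + 137 = -3415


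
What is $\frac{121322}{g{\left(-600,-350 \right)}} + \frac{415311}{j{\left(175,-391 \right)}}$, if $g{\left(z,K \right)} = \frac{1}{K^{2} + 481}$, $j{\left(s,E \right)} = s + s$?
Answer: $\frac{5222105724011}{350} \approx 1.492 \cdot 10^{10}$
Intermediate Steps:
$j{\left(s,E \right)} = 2 s$
$g{\left(z,K \right)} = \frac{1}{481 + K^{2}}$
$\frac{121322}{g{\left(-600,-350 \right)}} + \frac{415311}{j{\left(175,-391 \right)}} = \frac{121322}{\frac{1}{481 + \left(-350\right)^{2}}} + \frac{415311}{2 \cdot 175} = \frac{121322}{\frac{1}{481 + 122500}} + \frac{415311}{350} = \frac{121322}{\frac{1}{122981}} + 415311 \cdot \frac{1}{350} = 121322 \frac{1}{\frac{1}{122981}} + \frac{415311}{350} = 121322 \cdot 122981 + \frac{415311}{350} = 14920300882 + \frac{415311}{350} = \frac{5222105724011}{350}$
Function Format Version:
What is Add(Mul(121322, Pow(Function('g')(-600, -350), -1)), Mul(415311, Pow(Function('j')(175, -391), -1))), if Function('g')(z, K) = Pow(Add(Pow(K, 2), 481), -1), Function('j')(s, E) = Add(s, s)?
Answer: Rational(5222105724011, 350) ≈ 1.4920e+10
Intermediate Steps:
Function('j')(s, E) = Mul(2, s)
Function('g')(z, K) = Pow(Add(481, Pow(K, 2)), -1)
Add(Mul(121322, Pow(Function('g')(-600, -350), -1)), Mul(415311, Pow(Function('j')(175, -391), -1))) = Add(Mul(121322, Pow(Pow(Add(481, Pow(-350, 2)), -1), -1)), Mul(415311, Pow(Mul(2, 175), -1))) = Add(Mul(121322, Pow(Pow(Add(481, 122500), -1), -1)), Mul(415311, Pow(350, -1))) = Add(Mul(121322, Pow(Pow(122981, -1), -1)), Mul(415311, Rational(1, 350))) = Add(Mul(121322, Pow(Rational(1, 122981), -1)), Rational(415311, 350)) = Add(Mul(121322, 122981), Rational(415311, 350)) = Add(14920300882, Rational(415311, 350)) = Rational(5222105724011, 350)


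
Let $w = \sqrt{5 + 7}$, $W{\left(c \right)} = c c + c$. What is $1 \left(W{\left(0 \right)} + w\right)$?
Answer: $2 \sqrt{3} \approx 3.4641$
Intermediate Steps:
$W{\left(c \right)} = c + c^{2}$ ($W{\left(c \right)} = c^{2} + c = c + c^{2}$)
$w = 2 \sqrt{3}$ ($w = \sqrt{12} = 2 \sqrt{3} \approx 3.4641$)
$1 \left(W{\left(0 \right)} + w\right) = 1 \left(0 \left(1 + 0\right) + 2 \sqrt{3}\right) = 1 \left(0 \cdot 1 + 2 \sqrt{3}\right) = 1 \left(0 + 2 \sqrt{3}\right) = 1 \cdot 2 \sqrt{3} = 2 \sqrt{3}$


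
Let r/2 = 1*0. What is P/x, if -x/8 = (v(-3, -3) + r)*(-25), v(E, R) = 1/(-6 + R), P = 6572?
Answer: -14787/50 ≈ -295.74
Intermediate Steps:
r = 0 (r = 2*(1*0) = 2*0 = 0)
x = -200/9 (x = -8*(1/(-6 - 3) + 0)*(-25) = -8*(1/(-9) + 0)*(-25) = -8*(-⅑ + 0)*(-25) = -(-8)*(-25)/9 = -8*25/9 = -200/9 ≈ -22.222)
P/x = 6572/(-200/9) = 6572*(-9/200) = -14787/50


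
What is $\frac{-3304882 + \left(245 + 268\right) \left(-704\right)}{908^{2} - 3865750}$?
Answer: $\frac{1833017}{1520643} \approx 1.2054$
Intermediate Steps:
$\frac{-3304882 + \left(245 + 268\right) \left(-704\right)}{908^{2} - 3865750} = \frac{-3304882 + 513 \left(-704\right)}{824464 - 3865750} = \frac{-3304882 - 361152}{-3041286} = \left(-3666034\right) \left(- \frac{1}{3041286}\right) = \frac{1833017}{1520643}$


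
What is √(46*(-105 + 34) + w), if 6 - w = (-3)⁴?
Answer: I*√3341 ≈ 57.801*I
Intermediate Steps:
w = -75 (w = 6 - 1*(-3)⁴ = 6 - 1*81 = 6 - 81 = -75)
√(46*(-105 + 34) + w) = √(46*(-105 + 34) - 75) = √(46*(-71) - 75) = √(-3266 - 75) = √(-3341) = I*√3341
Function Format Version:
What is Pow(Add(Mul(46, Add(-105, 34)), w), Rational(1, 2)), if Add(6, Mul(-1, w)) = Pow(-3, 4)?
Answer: Mul(I, Pow(3341, Rational(1, 2))) ≈ Mul(57.801, I)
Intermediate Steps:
w = -75 (w = Add(6, Mul(-1, Pow(-3, 4))) = Add(6, Mul(-1, 81)) = Add(6, -81) = -75)
Pow(Add(Mul(46, Add(-105, 34)), w), Rational(1, 2)) = Pow(Add(Mul(46, Add(-105, 34)), -75), Rational(1, 2)) = Pow(Add(Mul(46, -71), -75), Rational(1, 2)) = Pow(Add(-3266, -75), Rational(1, 2)) = Pow(-3341, Rational(1, 2)) = Mul(I, Pow(3341, Rational(1, 2)))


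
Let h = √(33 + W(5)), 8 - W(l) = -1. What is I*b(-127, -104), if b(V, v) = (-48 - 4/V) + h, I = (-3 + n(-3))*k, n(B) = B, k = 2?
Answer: 73104/127 - 12*√42 ≈ 497.85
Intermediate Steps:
W(l) = 9 (W(l) = 8 - 1*(-1) = 8 + 1 = 9)
h = √42 (h = √(33 + 9) = √42 ≈ 6.4807)
I = -12 (I = (-3 - 3)*2 = -6*2 = -12)
b(V, v) = -48 + √42 - 4/V (b(V, v) = (-48 - 4/V) + √42 = -48 + √42 - 4/V)
I*b(-127, -104) = -12*(-48 + √42 - 4/(-127)) = -12*(-48 + √42 - 4*(-1/127)) = -12*(-48 + √42 + 4/127) = -12*(-6092/127 + √42) = 73104/127 - 12*√42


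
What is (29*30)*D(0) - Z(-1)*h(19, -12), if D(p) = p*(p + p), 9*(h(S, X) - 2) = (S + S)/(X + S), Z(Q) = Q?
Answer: 164/63 ≈ 2.6032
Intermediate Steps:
h(S, X) = 2 + 2*S/(9*(S + X)) (h(S, X) = 2 + ((S + S)/(X + S))/9 = 2 + ((2*S)/(S + X))/9 = 2 + (2*S/(S + X))/9 = 2 + 2*S/(9*(S + X)))
D(p) = 2*p² (D(p) = p*(2*p) = 2*p²)
(29*30)*D(0) - Z(-1)*h(19, -12) = (29*30)*(2*0²) - (-1)*(2*(-12) + (20/9)*19)/(19 - 12) = 870*(2*0) - (-1)*(-24 + 380/9)/7 = 870*0 - (-1)*(⅐)*(164/9) = 0 - (-1)*164/63 = 0 - 1*(-164/63) = 0 + 164/63 = 164/63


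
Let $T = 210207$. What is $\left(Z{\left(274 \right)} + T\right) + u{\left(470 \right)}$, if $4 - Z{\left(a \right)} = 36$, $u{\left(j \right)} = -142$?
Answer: $210033$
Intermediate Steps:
$Z{\left(a \right)} = -32$ ($Z{\left(a \right)} = 4 - 36 = -32$)
$\left(Z{\left(274 \right)} + T\right) + u{\left(470 \right)} = \left(-32 + 210207\right) - 142 = 210175 - 142 = 210033$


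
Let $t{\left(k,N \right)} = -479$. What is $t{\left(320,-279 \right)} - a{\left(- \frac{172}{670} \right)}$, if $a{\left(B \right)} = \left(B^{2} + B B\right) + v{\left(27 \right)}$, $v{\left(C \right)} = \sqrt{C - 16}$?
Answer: $- \frac{53770567}{112225} - \sqrt{11} \approx -482.45$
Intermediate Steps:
$v{\left(C \right)} = \sqrt{-16 + C}$
$a{\left(B \right)} = \sqrt{11} + 2 B^{2}$ ($a{\left(B \right)} = \left(B^{2} + B B\right) + \sqrt{-16 + 27} = \left(B^{2} + B^{2}\right) + \sqrt{11} = 2 B^{2} + \sqrt{11} = \sqrt{11} + 2 B^{2}$)
$t{\left(320,-279 \right)} - a{\left(- \frac{172}{670} \right)} = -479 - \left(\sqrt{11} + 2 \left(- \frac{172}{670}\right)^{2}\right) = -479 - \left(\sqrt{11} + 2 \left(\left(-172\right) \frac{1}{670}\right)^{2}\right) = -479 - \left(\sqrt{11} + 2 \left(- \frac{86}{335}\right)^{2}\right) = -479 - \left(\sqrt{11} + 2 \cdot \frac{7396}{112225}\right) = -479 - \left(\sqrt{11} + \frac{14792}{112225}\right) = -479 - \left(\frac{14792}{112225} + \sqrt{11}\right) = - \frac{53770567}{112225} - \sqrt{11}$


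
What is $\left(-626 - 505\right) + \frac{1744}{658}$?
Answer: $- \frac{371227}{329} \approx -1128.3$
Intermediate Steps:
$\left(-626 - 505\right) + \frac{1744}{658} = -1131 + 1744 \cdot \frac{1}{658} = -1131 + \frac{872}{329} = - \frac{371227}{329}$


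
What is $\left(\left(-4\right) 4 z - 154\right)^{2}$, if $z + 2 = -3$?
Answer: $5476$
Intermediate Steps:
$z = -5$ ($z = -2 - 3 = -5$)
$\left(\left(-4\right) 4 z - 154\right)^{2} = \left(\left(-4\right) 4 \left(-5\right) - 154\right)^{2} = \left(\left(-16\right) \left(-5\right) - 154\right)^{2} = \left(80 - 154\right)^{2} = \left(-74\right)^{2} = 5476$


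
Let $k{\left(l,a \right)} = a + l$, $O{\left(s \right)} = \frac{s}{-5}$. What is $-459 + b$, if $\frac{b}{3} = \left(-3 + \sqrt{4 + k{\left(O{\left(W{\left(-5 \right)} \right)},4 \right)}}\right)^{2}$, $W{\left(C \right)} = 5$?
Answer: $-411 - 18 \sqrt{7} \approx -458.62$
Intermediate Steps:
$O{\left(s \right)} = - \frac{s}{5}$ ($O{\left(s \right)} = s \left(- \frac{1}{5}\right) = - \frac{s}{5}$)
$b = 3 \left(-3 + \sqrt{7}\right)^{2}$ ($b = 3 \left(-3 + \sqrt{4 + \left(4 - 1\right)}\right)^{2} = 3 \left(-3 + \sqrt{4 + 3}\right)^{2} = 3 \left(-3 + \sqrt{7}\right)^{2} \approx 0.37648$)
$-459 + b = -459 + \left(48 - 18 \sqrt{7}\right) = -411 - 18 \sqrt{7}$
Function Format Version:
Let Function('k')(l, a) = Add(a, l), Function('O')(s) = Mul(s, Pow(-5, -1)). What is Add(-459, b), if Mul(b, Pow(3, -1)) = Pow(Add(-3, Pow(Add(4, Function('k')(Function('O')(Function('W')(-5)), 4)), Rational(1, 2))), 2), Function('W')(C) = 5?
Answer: Add(-411, Mul(-18, Pow(7, Rational(1, 2)))) ≈ -458.62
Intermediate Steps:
Function('O')(s) = Mul(Rational(-1, 5), s) (Function('O')(s) = Mul(s, Rational(-1, 5)) = Mul(Rational(-1, 5), s))
b = Mul(3, Pow(Add(-3, Pow(7, Rational(1, 2))), 2)) (b = Mul(3, Pow(Add(-3, Pow(Add(4, Add(4, Mul(Rational(-1, 5), 5))), Rational(1, 2))), 2)) = Mul(3, Pow(Add(-3, Pow(Add(4, Add(4, -1)), Rational(1, 2))), 2)) = Mul(3, Pow(Add(-3, Pow(Add(4, 3), Rational(1, 2))), 2)) = Mul(3, Pow(Add(-3, Pow(7, Rational(1, 2))), 2)) ≈ 0.37648)
Add(-459, b) = Add(-459, Add(48, Mul(-18, Pow(7, Rational(1, 2))))) = Add(-411, Mul(-18, Pow(7, Rational(1, 2))))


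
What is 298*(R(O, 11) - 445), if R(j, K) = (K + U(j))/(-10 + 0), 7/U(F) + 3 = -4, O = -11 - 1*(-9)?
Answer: -132908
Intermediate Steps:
O = -2 (O = -11 + 9 = -2)
U(F) = -1 (U(F) = 7/(-3 - 4) = 7/(-7) = 7*(-1/7) = -1)
R(j, K) = 1/10 - K/10 (R(j, K) = (K - 1)/(-10 + 0) = (-1 + K)/(-10) = (-1 + K)*(-1/10) = 1/10 - K/10)
298*(R(O, 11) - 445) = 298*((1/10 - 1/10*11) - 445) = 298*((1/10 - 11/10) - 445) = 298*(-1 - 445) = 298*(-446) = -132908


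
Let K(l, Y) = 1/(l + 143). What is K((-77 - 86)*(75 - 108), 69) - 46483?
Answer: -256679125/5522 ≈ -46483.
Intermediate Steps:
K(l, Y) = 1/(143 + l)
K((-77 - 86)*(75 - 108), 69) - 46483 = 1/(143 + (-77 - 86)*(75 - 108)) - 46483 = 1/(143 - 163*(-33)) - 46483 = 1/(143 + 5379) - 46483 = 1/5522 - 46483 = -256679125/5522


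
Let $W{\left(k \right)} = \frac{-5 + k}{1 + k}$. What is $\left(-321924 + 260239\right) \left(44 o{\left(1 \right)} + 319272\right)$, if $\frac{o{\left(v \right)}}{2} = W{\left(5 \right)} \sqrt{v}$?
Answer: $-19694293320$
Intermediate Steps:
$W{\left(k \right)} = \frac{-5 + k}{1 + k}$
$o{\left(v \right)} = 0$ ($o{\left(v \right)} = 2 \frac{-5 + 5}{1 + 5} \sqrt{v} = 2 \cdot \frac{1}{6} \cdot 0 \sqrt{v} = 2 \cdot 0 \sqrt{v} = 2 \cdot 0 = 0$)
$\left(-321924 + 260239\right) \left(44 o{\left(1 \right)} + 319272\right) = \left(-321924 + 260239\right) \left(44 \cdot 0 + 319272\right) = - 61685 \left(0 + 319272\right) = \left(-61685\right) 319272 = -19694293320$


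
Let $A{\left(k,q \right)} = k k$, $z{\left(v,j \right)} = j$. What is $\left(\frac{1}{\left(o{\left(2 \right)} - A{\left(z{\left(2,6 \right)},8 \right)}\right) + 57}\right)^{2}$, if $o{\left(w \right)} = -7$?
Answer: $\frac{1}{196} \approx 0.005102$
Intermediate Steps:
$A{\left(k,q \right)} = k^{2}$
$\left(\frac{1}{\left(o{\left(2 \right)} - A{\left(z{\left(2,6 \right)},8 \right)}\right) + 57}\right)^{2} = \left(\frac{1}{\left(-7 - 6^{2}\right) + 57}\right)^{2} = \left(\frac{1}{\left(-7 - 36\right) + 57}\right)^{2} = \left(\frac{1}{-43 + 57}\right)^{2} = \left(\frac{1}{14}\right)^{2} = \frac{1}{196}$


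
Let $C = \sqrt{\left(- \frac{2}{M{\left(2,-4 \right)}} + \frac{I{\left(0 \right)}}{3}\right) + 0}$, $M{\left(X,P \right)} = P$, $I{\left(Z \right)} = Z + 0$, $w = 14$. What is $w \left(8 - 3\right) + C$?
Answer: $70 + \frac{\sqrt{2}}{2} \approx 70.707$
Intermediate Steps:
$I{\left(Z \right)} = Z$
$C = \frac{\sqrt{2}}{2}$ ($C = \sqrt{\left(- \frac{2}{-4} + \frac{0}{3}\right) + 0} = \sqrt{\left(\left(-2\right) \left(- \frac{1}{4}\right) + 0 \cdot \frac{1}{3}\right) + 0} = \sqrt{\left(\frac{1}{2} + 0\right) + 0} = \sqrt{\frac{1}{2} + 0} = \sqrt{\frac{1}{2}} = \frac{\sqrt{2}}{2} \approx 0.70711$)
$w \left(8 - 3\right) + C = 14 \left(8 - 3\right) + \frac{\sqrt{2}}{2} = 14 \cdot 5 + \frac{\sqrt{2}}{2} = 70 + \frac{\sqrt{2}}{2}$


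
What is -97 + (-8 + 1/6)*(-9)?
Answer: -53/2 ≈ -26.500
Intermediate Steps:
-97 + (-8 + 1/6)*(-9) = -97 + (-8 + ⅙)*(-9) = -97 - 47/6*(-9) = -97 + 141/2 = -53/2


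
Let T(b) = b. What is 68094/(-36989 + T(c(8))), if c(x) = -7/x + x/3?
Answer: -1634256/887693 ≈ -1.8410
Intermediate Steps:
c(x) = -7/x + x/3 (c(x) = -7/x + x*(1/3) = -7/x + x/3)
68094/(-36989 + T(c(8))) = 68094/(-36989 + (-7/8 + (1/3)*8)) = 68094/(-36989 + (-7*1/8 + 8/3)) = 68094/(-36989 + (-7/8 + 8/3)) = 68094/(-36989 + 43/24) = 68094/(-887693/24) = 68094*(-24/887693) = -1634256/887693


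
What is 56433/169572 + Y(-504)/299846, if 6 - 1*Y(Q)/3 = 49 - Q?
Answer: 213371047/651865204 ≈ 0.32732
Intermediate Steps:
Y(Q) = -129 + 3*Q (Y(Q) = 18 - 3*(49 - Q) = 18 + (-147 + 3*Q) = -129 + 3*Q)
56433/169572 + Y(-504)/299846 = 56433/169572 + (-129 + 3*(-504))/299846 = 56433*(1/169572) + (-129 - 1512)*(1/299846) = 1447/4348 - 1641*1/299846 = 1447/4348 - 1641/299846 = 213371047/651865204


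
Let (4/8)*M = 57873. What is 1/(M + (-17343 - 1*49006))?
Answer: 1/49397 ≈ 2.0244e-5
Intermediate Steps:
M = 115746 (M = 2*57873 = 115746)
1/(M + (-17343 - 1*49006)) = 1/(115746 + (-17343 - 1*49006)) = 1/(115746 + (-17343 - 49006)) = 1/(115746 - 66349) = 1/49397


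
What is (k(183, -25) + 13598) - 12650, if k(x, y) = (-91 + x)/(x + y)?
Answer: 74938/79 ≈ 948.58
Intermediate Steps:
k(x, y) = (-91 + x)/(x + y)
(k(183, -25) + 13598) - 12650 = ((-91 + 183)/(183 - 25) + 13598) - 12650 = (92/158 + 13598) - 12650 = ((1/158)*92 + 13598) - 12650 = (46/79 + 13598) - 12650 = 1074288/79 - 12650 = 74938/79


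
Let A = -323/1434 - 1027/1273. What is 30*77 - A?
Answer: 4218747317/1825482 ≈ 2311.0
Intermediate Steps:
A = -1883897/1825482 (A = -323*1/1434 - 1027*1/1273 = -323/1434 - 1027/1273 = -1883897/1825482 ≈ -1.0320)
30*77 - A = 30*77 - 1*(-1883897/1825482) = 2310 + 1883897/1825482 = 4218747317/1825482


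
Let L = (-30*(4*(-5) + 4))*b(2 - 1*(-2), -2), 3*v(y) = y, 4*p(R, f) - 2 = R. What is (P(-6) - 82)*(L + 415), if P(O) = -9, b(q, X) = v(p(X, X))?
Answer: -37765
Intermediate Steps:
p(R, f) = ½ + R/4
v(y) = y/3
b(q, X) = ⅙ + X/12 (b(q, X) = (½ + X/4)/3 = ⅙ + X/12)
L = 0 (L = (-30*(4*(-5) + 4))*(⅙ + (1/12)*(-2)) = (-30*(-20 + 4))*(⅙ - ⅙) = -30*(-16)*0 = -5*(-96)*0 = 480*0 = 0)
(P(-6) - 82)*(L + 415) = (-9 - 82)*(0 + 415) = -91*415 = -37765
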